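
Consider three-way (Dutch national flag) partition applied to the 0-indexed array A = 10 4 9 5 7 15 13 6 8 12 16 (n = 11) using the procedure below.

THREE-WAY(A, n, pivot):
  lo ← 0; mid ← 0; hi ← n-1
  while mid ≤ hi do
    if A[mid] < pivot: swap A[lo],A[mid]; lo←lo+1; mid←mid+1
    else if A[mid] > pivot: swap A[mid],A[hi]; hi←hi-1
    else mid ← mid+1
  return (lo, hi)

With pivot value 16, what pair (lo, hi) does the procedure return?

lo=0 mid=0 hi=10
10<16: swap(0,0), lo=1 mid=1 ⇒ 10 4 9 5 7 15 13 6 8 12 16
4<16: swap(1,1), lo=2 mid=2 ⇒ 10 4 9 5 7 15 13 6 8 12 16
9<16: swap(2,2), lo=3 mid=3 ⇒ 10 4 9 5 7 15 13 6 8 12 16
5<16: swap(3,3), lo=4 mid=4 ⇒ 10 4 9 5 7 15 13 6 8 12 16
7<16: swap(4,4), lo=5 mid=5 ⇒ 10 4 9 5 7 15 13 6 8 12 16
15<16: swap(5,5), lo=6 mid=6 ⇒ 10 4 9 5 7 15 13 6 8 12 16
13<16: swap(6,6), lo=7 mid=7 ⇒ 10 4 9 5 7 15 13 6 8 12 16
6<16: swap(7,7), lo=8 mid=8 ⇒ 10 4 9 5 7 15 13 6 8 12 16
8<16: swap(8,8), lo=9 mid=9 ⇒ 10 4 9 5 7 15 13 6 8 12 16
12<16: swap(9,9), lo=10 mid=10 ⇒ 10 4 9 5 7 15 13 6 8 12 16
16=16: mid=11
done. lo=10 hi=10; A=10 4 9 5 7 15 13 6 8 12 16

(10, 10)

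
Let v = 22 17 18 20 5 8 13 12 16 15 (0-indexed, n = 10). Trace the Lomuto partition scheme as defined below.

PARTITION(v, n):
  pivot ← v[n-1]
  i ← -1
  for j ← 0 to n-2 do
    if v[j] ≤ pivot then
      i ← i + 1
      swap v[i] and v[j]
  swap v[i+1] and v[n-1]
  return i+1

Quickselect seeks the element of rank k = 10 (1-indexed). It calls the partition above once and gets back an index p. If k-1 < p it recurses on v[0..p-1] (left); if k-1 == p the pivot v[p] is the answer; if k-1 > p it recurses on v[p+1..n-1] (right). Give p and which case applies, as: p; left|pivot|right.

pivot=15, i=-1
j=0: 22>15, skip
j=1: 17>15, skip
j=2: 18>15, skip
j=3: 20>15, skip
j=4: 5≤15, i=0, swap(0,4) ⇒ 5 17 18 20 22 8 13 12 16 15
j=5: 8≤15, i=1, swap(1,5) ⇒ 5 8 18 20 22 17 13 12 16 15
j=6: 13≤15, i=2, swap(2,6) ⇒ 5 8 13 20 22 17 18 12 16 15
j=7: 12≤15, i=3, swap(3,7) ⇒ 5 8 13 12 22 17 18 20 16 15
j=8: 16>15, skip
swap(4,9) ⇒ 5 8 13 12 15 17 18 20 16 22; return 4
p = 4; k-1 = 9 > 4 ⇒ right

4; right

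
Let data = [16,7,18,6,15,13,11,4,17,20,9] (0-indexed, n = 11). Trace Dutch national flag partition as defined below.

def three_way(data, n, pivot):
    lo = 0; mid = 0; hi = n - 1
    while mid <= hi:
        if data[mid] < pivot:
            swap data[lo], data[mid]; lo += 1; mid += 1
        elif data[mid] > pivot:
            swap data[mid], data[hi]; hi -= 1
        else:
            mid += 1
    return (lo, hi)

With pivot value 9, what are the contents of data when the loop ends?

[7,4,6,9,13,11,15,17,20,18,16]

lo=0 mid=0 hi=10
16>9: swap(0,10), hi=9 ⇒ [9,7,18,6,15,13,11,4,17,20,16]
9=9: mid=1
7<9: swap(0,1), lo=1 mid=2 ⇒ [7,9,18,6,15,13,11,4,17,20,16]
18>9: swap(2,9), hi=8 ⇒ [7,9,20,6,15,13,11,4,17,18,16]
20>9: swap(2,8), hi=7 ⇒ [7,9,17,6,15,13,11,4,20,18,16]
17>9: swap(2,7), hi=6 ⇒ [7,9,4,6,15,13,11,17,20,18,16]
4<9: swap(1,2), lo=2 mid=3 ⇒ [7,4,9,6,15,13,11,17,20,18,16]
6<9: swap(2,3), lo=3 mid=4 ⇒ [7,4,6,9,15,13,11,17,20,18,16]
15>9: swap(4,6), hi=5 ⇒ [7,4,6,9,11,13,15,17,20,18,16]
11>9: swap(4,5), hi=4 ⇒ [7,4,6,9,13,11,15,17,20,18,16]
13>9: swap(4,4), hi=3 ⇒ [7,4,6,9,13,11,15,17,20,18,16]
done. lo=3 hi=3; data=[7,4,6,9,13,11,15,17,20,18,16]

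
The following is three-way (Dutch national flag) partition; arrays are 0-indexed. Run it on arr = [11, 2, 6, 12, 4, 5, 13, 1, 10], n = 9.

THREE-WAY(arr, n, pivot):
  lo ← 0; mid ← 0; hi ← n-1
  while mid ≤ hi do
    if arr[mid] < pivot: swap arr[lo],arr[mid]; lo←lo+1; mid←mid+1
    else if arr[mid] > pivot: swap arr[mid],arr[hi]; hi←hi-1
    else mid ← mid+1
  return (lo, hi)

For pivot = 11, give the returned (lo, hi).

(6, 6)

lo=0 mid=0 hi=8
11=11: mid=1
2<11: swap(0,1), lo=1 mid=2 ⇒ [2, 11, 6, 12, 4, 5, 13, 1, 10]
6<11: swap(1,2), lo=2 mid=3 ⇒ [2, 6, 11, 12, 4, 5, 13, 1, 10]
12>11: swap(3,8), hi=7 ⇒ [2, 6, 11, 10, 4, 5, 13, 1, 12]
10<11: swap(2,3), lo=3 mid=4 ⇒ [2, 6, 10, 11, 4, 5, 13, 1, 12]
4<11: swap(3,4), lo=4 mid=5 ⇒ [2, 6, 10, 4, 11, 5, 13, 1, 12]
5<11: swap(4,5), lo=5 mid=6 ⇒ [2, 6, 10, 4, 5, 11, 13, 1, 12]
13>11: swap(6,7), hi=6 ⇒ [2, 6, 10, 4, 5, 11, 1, 13, 12]
1<11: swap(5,6), lo=6 mid=7 ⇒ [2, 6, 10, 4, 5, 1, 11, 13, 12]
done. lo=6 hi=6; arr=[2, 6, 10, 4, 5, 1, 11, 13, 12]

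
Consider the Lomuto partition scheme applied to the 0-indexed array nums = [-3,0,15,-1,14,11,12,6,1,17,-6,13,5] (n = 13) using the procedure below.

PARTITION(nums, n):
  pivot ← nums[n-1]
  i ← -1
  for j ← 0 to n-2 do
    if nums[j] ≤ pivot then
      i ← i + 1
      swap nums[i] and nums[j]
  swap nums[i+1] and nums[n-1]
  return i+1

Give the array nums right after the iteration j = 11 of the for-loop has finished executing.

pivot=5, i=-1
j=0: -3≤5, i=0, swap(0,0) ⇒ [-3,0,15,-1,14,11,12,6,1,17,-6,13,5]
j=1: 0≤5, i=1, swap(1,1) ⇒ [-3,0,15,-1,14,11,12,6,1,17,-6,13,5]
j=2: 15>5, skip
j=3: -1≤5, i=2, swap(2,3) ⇒ [-3,0,-1,15,14,11,12,6,1,17,-6,13,5]
j=4: 14>5, skip
j=5: 11>5, skip
j=6: 12>5, skip
j=7: 6>5, skip
j=8: 1≤5, i=3, swap(3,8) ⇒ [-3,0,-1,1,14,11,12,6,15,17,-6,13,5]
j=9: 17>5, skip
j=10: -6≤5, i=4, swap(4,10) ⇒ [-3,0,-1,1,-6,11,12,6,15,17,14,13,5]
j=11: 13>5, skip
(after j=11) nums = [-3,0,-1,1,-6,11,12,6,15,17,14,13,5]

[-3,0,-1,1,-6,11,12,6,15,17,14,13,5]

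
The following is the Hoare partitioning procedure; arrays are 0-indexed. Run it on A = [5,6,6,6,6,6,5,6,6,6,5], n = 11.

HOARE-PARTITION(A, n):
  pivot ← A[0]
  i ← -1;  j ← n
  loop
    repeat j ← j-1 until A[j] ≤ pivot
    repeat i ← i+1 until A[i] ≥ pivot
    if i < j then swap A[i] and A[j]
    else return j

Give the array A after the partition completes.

[5,5,6,6,6,6,6,6,6,6,5]

pivot = A[0] = 5; i = -1, j = 11
j→10 (A[10]=5≤5), i→0 (A[0]=5≥5); i<j, swap → [5,6,6,6,6,6,5,6,6,6,5]
j→6 (A[6]=5≤5), i→1 (A[1]=6≥5); i<j, swap → [5,5,6,6,6,6,6,6,6,6,5]
j→1, i→2; i≥j, return j=1. A = [5,5,6,6,6,6,6,6,6,6,5]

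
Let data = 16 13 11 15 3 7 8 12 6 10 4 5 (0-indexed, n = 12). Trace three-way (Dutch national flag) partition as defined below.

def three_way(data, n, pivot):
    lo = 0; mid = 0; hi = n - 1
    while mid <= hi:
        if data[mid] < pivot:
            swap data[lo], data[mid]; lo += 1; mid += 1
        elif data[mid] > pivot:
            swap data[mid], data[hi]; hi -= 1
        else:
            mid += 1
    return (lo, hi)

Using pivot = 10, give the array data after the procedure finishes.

5 4 6 3 7 8 10 12 15 11 13 16

pivot = 10; lo=0, mid=0, hi=11
data[mid]=16>10: swap data[0],data[11]; hi=10 → 5 13 11 15 3 7 8 12 6 10 4 16
data[mid]=5<10: swap data[0],data[0]; lo=1,mid=1 → 5 13 11 15 3 7 8 12 6 10 4 16
data[mid]=13>10: swap data[1],data[10]; hi=9 → 5 4 11 15 3 7 8 12 6 10 13 16
data[mid]=4<10: swap data[1],data[1]; lo=2,mid=2 → 5 4 11 15 3 7 8 12 6 10 13 16
data[mid]=11>10: swap data[2],data[9]; hi=8 → 5 4 10 15 3 7 8 12 6 11 13 16
data[mid]=10=10: mid=3
data[mid]=15>10: swap data[3],data[8]; hi=7 → 5 4 10 6 3 7 8 12 15 11 13 16
data[mid]=6<10: swap data[2],data[3]; lo=3,mid=4 → 5 4 6 10 3 7 8 12 15 11 13 16
data[mid]=3<10: swap data[3],data[4]; lo=4,mid=5 → 5 4 6 3 10 7 8 12 15 11 13 16
data[mid]=7<10: swap data[4],data[5]; lo=5,mid=6 → 5 4 6 3 7 10 8 12 15 11 13 16
data[mid]=8<10: swap data[5],data[6]; lo=6,mid=7 → 5 4 6 3 7 8 10 12 15 11 13 16
data[mid]=12>10: swap data[7],data[7]; hi=6 → 5 4 6 3 7 8 10 12 15 11 13 16
end: lo=6, hi=6; data = 5 4 6 3 7 8 10 12 15 11 13 16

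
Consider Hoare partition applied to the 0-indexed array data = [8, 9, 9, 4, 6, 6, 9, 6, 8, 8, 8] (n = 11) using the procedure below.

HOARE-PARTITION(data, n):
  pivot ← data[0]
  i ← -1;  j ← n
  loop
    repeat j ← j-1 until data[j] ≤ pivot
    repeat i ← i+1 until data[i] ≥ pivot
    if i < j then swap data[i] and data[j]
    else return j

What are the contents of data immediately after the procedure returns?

pivot=8
j stops at 10 (8), i stops at 0 (8); swap ⇒ [8, 9, 9, 4, 6, 6, 9, 6, 8, 8, 8]
j stops at 9 (8), i stops at 1 (9); swap ⇒ [8, 8, 9, 4, 6, 6, 9, 6, 8, 9, 8]
j stops at 8 (8), i stops at 2 (9); swap ⇒ [8, 8, 8, 4, 6, 6, 9, 6, 9, 9, 8]
j stops at 7 (6), i stops at 6 (9); swap ⇒ [8, 8, 8, 4, 6, 6, 6, 9, 9, 9, 8]
j stops at 6, i stops at 7; i≥j ⇒ return 6. data=[8, 8, 8, 4, 6, 6, 6, 9, 9, 9, 8]

[8, 8, 8, 4, 6, 6, 6, 9, 9, 9, 8]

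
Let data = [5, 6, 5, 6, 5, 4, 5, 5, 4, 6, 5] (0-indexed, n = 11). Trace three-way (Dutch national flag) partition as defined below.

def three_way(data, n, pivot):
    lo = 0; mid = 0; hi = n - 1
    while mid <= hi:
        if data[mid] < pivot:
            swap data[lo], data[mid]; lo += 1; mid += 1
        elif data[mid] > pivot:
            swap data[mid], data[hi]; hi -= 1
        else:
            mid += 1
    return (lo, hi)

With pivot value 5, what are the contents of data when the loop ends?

[4, 4, 5, 5, 5, 5, 5, 5, 6, 6, 6]

lo=0 mid=0 hi=10
5=5: mid=1
6>5: swap(1,10), hi=9 ⇒ [5, 5, 5, 6, 5, 4, 5, 5, 4, 6, 6]
5=5: mid=2
5=5: mid=3
6>5: swap(3,9), hi=8 ⇒ [5, 5, 5, 6, 5, 4, 5, 5, 4, 6, 6]
6>5: swap(3,8), hi=7 ⇒ [5, 5, 5, 4, 5, 4, 5, 5, 6, 6, 6]
4<5: swap(0,3), lo=1 mid=4 ⇒ [4, 5, 5, 5, 5, 4, 5, 5, 6, 6, 6]
5=5: mid=5
4<5: swap(1,5), lo=2 mid=6 ⇒ [4, 4, 5, 5, 5, 5, 5, 5, 6, 6, 6]
5=5: mid=7
5=5: mid=8
done. lo=2 hi=7; data=[4, 4, 5, 5, 5, 5, 5, 5, 6, 6, 6]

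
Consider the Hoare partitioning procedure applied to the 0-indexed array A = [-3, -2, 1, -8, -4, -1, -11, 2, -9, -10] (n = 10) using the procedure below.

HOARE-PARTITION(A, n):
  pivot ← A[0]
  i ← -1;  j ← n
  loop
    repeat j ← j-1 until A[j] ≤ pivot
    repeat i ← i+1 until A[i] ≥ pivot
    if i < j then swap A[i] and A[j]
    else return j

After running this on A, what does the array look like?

[-10, -9, -11, -8, -4, -1, 1, 2, -2, -3]

pivot=-3
j stops at 9 (-10), i stops at 0 (-3); swap ⇒ [-10, -2, 1, -8, -4, -1, -11, 2, -9, -3]
j stops at 8 (-9), i stops at 1 (-2); swap ⇒ [-10, -9, 1, -8, -4, -1, -11, 2, -2, -3]
j stops at 6 (-11), i stops at 2 (1); swap ⇒ [-10, -9, -11, -8, -4, -1, 1, 2, -2, -3]
j stops at 4, i stops at 5; i≥j ⇒ return 4. A=[-10, -9, -11, -8, -4, -1, 1, 2, -2, -3]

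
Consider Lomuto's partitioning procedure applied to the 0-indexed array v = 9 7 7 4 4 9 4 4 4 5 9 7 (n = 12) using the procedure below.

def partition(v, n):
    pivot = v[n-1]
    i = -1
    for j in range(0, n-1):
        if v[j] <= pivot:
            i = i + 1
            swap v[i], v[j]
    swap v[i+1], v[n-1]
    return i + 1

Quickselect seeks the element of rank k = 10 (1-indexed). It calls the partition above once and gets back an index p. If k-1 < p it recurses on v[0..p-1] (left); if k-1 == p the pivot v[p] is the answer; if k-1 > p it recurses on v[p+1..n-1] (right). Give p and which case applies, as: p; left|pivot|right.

8; right

pivot = v[11] = 7; i = -1
j=0: v[0]=9 > 7 → no swap
j=1: v[1]=7 ≤ 7 → i=0, swap v[0],v[1] → 7 9 7 4 4 9 4 4 4 5 9 7
j=2: v[2]=7 ≤ 7 → i=1, swap v[1],v[2] → 7 7 9 4 4 9 4 4 4 5 9 7
j=3: v[3]=4 ≤ 7 → i=2, swap v[2],v[3] → 7 7 4 9 4 9 4 4 4 5 9 7
j=4: v[4]=4 ≤ 7 → i=3, swap v[3],v[4] → 7 7 4 4 9 9 4 4 4 5 9 7
j=5: v[5]=9 > 7 → no swap
j=6: v[6]=4 ≤ 7 → i=4, swap v[4],v[6] → 7 7 4 4 4 9 9 4 4 5 9 7
j=7: v[7]=4 ≤ 7 → i=5, swap v[5],v[7] → 7 7 4 4 4 4 9 9 4 5 9 7
j=8: v[8]=4 ≤ 7 → i=6, swap v[6],v[8] → 7 7 4 4 4 4 4 9 9 5 9 7
j=9: v[9]=5 ≤ 7 → i=7, swap v[7],v[9] → 7 7 4 4 4 4 4 5 9 9 9 7
j=10: v[10]=9 > 7 → no swap
final swap v[8],v[11] → 7 7 4 4 4 4 4 5 7 9 9 9; return 8
p = 8; k-1 = 9 > 8 ⇒ right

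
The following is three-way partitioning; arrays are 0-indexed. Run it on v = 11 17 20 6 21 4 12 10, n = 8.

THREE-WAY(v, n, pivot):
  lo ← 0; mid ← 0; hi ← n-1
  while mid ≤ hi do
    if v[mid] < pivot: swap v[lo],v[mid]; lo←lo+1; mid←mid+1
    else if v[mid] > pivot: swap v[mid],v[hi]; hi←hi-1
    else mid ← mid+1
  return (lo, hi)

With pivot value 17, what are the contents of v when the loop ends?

11 10 6 12 4 17 21 20

pivot = 17; lo=0, mid=0, hi=7
v[mid]=11<17: swap v[0],v[0]; lo=1,mid=1 → 11 17 20 6 21 4 12 10
v[mid]=17=17: mid=2
v[mid]=20>17: swap v[2],v[7]; hi=6 → 11 17 10 6 21 4 12 20
v[mid]=10<17: swap v[1],v[2]; lo=2,mid=3 → 11 10 17 6 21 4 12 20
v[mid]=6<17: swap v[2],v[3]; lo=3,mid=4 → 11 10 6 17 21 4 12 20
v[mid]=21>17: swap v[4],v[6]; hi=5 → 11 10 6 17 12 4 21 20
v[mid]=12<17: swap v[3],v[4]; lo=4,mid=5 → 11 10 6 12 17 4 21 20
v[mid]=4<17: swap v[4],v[5]; lo=5,mid=6 → 11 10 6 12 4 17 21 20
end: lo=5, hi=5; v = 11 10 6 12 4 17 21 20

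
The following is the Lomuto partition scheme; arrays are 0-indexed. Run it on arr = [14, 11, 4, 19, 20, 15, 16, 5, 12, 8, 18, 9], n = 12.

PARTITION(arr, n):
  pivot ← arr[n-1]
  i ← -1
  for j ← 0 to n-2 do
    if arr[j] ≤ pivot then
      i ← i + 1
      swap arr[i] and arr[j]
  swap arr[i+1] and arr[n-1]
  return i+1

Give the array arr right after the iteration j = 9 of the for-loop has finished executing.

[4, 5, 8, 19, 20, 15, 16, 11, 12, 14, 18, 9]

pivot=9, i=-1
j=0: 14>9, skip
j=1: 11>9, skip
j=2: 4≤9, i=0, swap(0,2) ⇒ [4, 11, 14, 19, 20, 15, 16, 5, 12, 8, 18, 9]
j=3: 19>9, skip
j=4: 20>9, skip
j=5: 15>9, skip
j=6: 16>9, skip
j=7: 5≤9, i=1, swap(1,7) ⇒ [4, 5, 14, 19, 20, 15, 16, 11, 12, 8, 18, 9]
j=8: 12>9, skip
j=9: 8≤9, i=2, swap(2,9) ⇒ [4, 5, 8, 19, 20, 15, 16, 11, 12, 14, 18, 9]
(after j=9) arr = [4, 5, 8, 19, 20, 15, 16, 11, 12, 14, 18, 9]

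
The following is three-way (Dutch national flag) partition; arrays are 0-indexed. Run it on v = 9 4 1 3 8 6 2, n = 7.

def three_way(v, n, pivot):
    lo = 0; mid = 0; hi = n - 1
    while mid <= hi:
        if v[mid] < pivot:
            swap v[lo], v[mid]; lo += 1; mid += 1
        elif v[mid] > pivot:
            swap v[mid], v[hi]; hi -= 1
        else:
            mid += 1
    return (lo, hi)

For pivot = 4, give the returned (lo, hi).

(3, 3)

pivot = 4; lo=0, mid=0, hi=6
v[mid]=9>4: swap v[0],v[6]; hi=5 → 2 4 1 3 8 6 9
v[mid]=2<4: swap v[0],v[0]; lo=1,mid=1 → 2 4 1 3 8 6 9
v[mid]=4=4: mid=2
v[mid]=1<4: swap v[1],v[2]; lo=2,mid=3 → 2 1 4 3 8 6 9
v[mid]=3<4: swap v[2],v[3]; lo=3,mid=4 → 2 1 3 4 8 6 9
v[mid]=8>4: swap v[4],v[5]; hi=4 → 2 1 3 4 6 8 9
v[mid]=6>4: swap v[4],v[4]; hi=3 → 2 1 3 4 6 8 9
end: lo=3, hi=3; v = 2 1 3 4 6 8 9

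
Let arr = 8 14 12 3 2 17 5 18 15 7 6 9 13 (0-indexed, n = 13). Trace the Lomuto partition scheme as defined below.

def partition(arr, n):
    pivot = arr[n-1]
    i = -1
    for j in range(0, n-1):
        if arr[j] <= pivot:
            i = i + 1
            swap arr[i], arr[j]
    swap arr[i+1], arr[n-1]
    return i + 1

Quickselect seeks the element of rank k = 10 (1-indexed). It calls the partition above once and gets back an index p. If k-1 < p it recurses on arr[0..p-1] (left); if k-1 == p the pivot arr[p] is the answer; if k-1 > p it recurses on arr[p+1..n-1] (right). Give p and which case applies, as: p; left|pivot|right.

pivot = arr[12] = 13; i = -1
j=0: arr[0]=8 ≤ 13 → i=0, swap arr[0],arr[0] (no change) → 8 14 12 3 2 17 5 18 15 7 6 9 13
j=1: arr[1]=14 > 13 → no swap
j=2: arr[2]=12 ≤ 13 → i=1, swap arr[1],arr[2] → 8 12 14 3 2 17 5 18 15 7 6 9 13
j=3: arr[3]=3 ≤ 13 → i=2, swap arr[2],arr[3] → 8 12 3 14 2 17 5 18 15 7 6 9 13
j=4: arr[4]=2 ≤ 13 → i=3, swap arr[3],arr[4] → 8 12 3 2 14 17 5 18 15 7 6 9 13
j=5: arr[5]=17 > 13 → no swap
j=6: arr[6]=5 ≤ 13 → i=4, swap arr[4],arr[6] → 8 12 3 2 5 17 14 18 15 7 6 9 13
j=7: arr[7]=18 > 13 → no swap
j=8: arr[8]=15 > 13 → no swap
j=9: arr[9]=7 ≤ 13 → i=5, swap arr[5],arr[9] → 8 12 3 2 5 7 14 18 15 17 6 9 13
j=10: arr[10]=6 ≤ 13 → i=6, swap arr[6],arr[10] → 8 12 3 2 5 7 6 18 15 17 14 9 13
j=11: arr[11]=9 ≤ 13 → i=7, swap arr[7],arr[11] → 8 12 3 2 5 7 6 9 15 17 14 18 13
final swap arr[8],arr[12] → 8 12 3 2 5 7 6 9 13 17 14 18 15; return 8
p = 8; k-1 = 9 > 8 ⇒ right

8; right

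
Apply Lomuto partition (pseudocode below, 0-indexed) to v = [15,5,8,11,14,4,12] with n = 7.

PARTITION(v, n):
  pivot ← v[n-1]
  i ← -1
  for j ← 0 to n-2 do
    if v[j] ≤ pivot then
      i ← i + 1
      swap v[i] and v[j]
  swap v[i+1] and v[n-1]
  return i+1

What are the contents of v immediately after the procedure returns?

pivot = v[6] = 12; i = -1
j=0: v[0]=15 > 12 → no swap
j=1: v[1]=5 ≤ 12 → i=0, swap v[0],v[1] → [5,15,8,11,14,4,12]
j=2: v[2]=8 ≤ 12 → i=1, swap v[1],v[2] → [5,8,15,11,14,4,12]
j=3: v[3]=11 ≤ 12 → i=2, swap v[2],v[3] → [5,8,11,15,14,4,12]
j=4: v[4]=14 > 12 → no swap
j=5: v[5]=4 ≤ 12 → i=3, swap v[3],v[5] → [5,8,11,4,14,15,12]
final swap v[4],v[6] → [5,8,11,4,12,15,14]; return 4

[5,8,11,4,12,15,14]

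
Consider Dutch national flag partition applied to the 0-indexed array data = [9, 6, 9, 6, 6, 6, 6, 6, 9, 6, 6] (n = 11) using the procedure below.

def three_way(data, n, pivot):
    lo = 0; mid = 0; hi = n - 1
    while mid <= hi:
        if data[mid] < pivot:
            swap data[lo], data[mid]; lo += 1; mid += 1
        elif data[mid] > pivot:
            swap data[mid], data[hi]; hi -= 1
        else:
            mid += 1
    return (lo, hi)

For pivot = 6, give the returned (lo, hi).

pivot = 6; lo=0, mid=0, hi=10
data[mid]=9>6: swap data[0],data[10]; hi=9 → [6, 6, 9, 6, 6, 6, 6, 6, 9, 6, 9]
data[mid]=6=6: mid=1
data[mid]=6=6: mid=2
data[mid]=9>6: swap data[2],data[9]; hi=8 → [6, 6, 6, 6, 6, 6, 6, 6, 9, 9, 9]
data[mid]=6=6: mid=3
data[mid]=6=6: mid=4
data[mid]=6=6: mid=5
data[mid]=6=6: mid=6
data[mid]=6=6: mid=7
data[mid]=6=6: mid=8
data[mid]=9>6: swap data[8],data[8]; hi=7 → [6, 6, 6, 6, 6, 6, 6, 6, 9, 9, 9]
end: lo=0, hi=7; data = [6, 6, 6, 6, 6, 6, 6, 6, 9, 9, 9]

(0, 7)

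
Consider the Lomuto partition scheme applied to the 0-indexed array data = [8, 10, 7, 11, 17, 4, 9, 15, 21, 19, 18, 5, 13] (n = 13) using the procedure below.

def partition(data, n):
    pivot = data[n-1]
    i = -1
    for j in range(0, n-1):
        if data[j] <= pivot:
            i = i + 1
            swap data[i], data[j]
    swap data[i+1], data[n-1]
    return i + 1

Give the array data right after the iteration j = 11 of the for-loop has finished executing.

pivot = data[12] = 13; i = -1
j=0: data[0]=8 ≤ 13 → i=0, swap data[0],data[0] (no change) → [8, 10, 7, 11, 17, 4, 9, 15, 21, 19, 18, 5, 13]
j=1: data[1]=10 ≤ 13 → i=1, swap data[1],data[1] (no change) → [8, 10, 7, 11, 17, 4, 9, 15, 21, 19, 18, 5, 13]
j=2: data[2]=7 ≤ 13 → i=2, swap data[2],data[2] (no change) → [8, 10, 7, 11, 17, 4, 9, 15, 21, 19, 18, 5, 13]
j=3: data[3]=11 ≤ 13 → i=3, swap data[3],data[3] (no change) → [8, 10, 7, 11, 17, 4, 9, 15, 21, 19, 18, 5, 13]
j=4: data[4]=17 > 13 → no swap
j=5: data[5]=4 ≤ 13 → i=4, swap data[4],data[5] → [8, 10, 7, 11, 4, 17, 9, 15, 21, 19, 18, 5, 13]
j=6: data[6]=9 ≤ 13 → i=5, swap data[5],data[6] → [8, 10, 7, 11, 4, 9, 17, 15, 21, 19, 18, 5, 13]
j=7: data[7]=15 > 13 → no swap
j=8: data[8]=21 > 13 → no swap
j=9: data[9]=19 > 13 → no swap
j=10: data[10]=18 > 13 → no swap
j=11: data[11]=5 ≤ 13 → i=6, swap data[6],data[11] → [8, 10, 7, 11, 4, 9, 5, 15, 21, 19, 18, 17, 13]
(after j=11) data = [8, 10, 7, 11, 4, 9, 5, 15, 21, 19, 18, 17, 13]

[8, 10, 7, 11, 4, 9, 5, 15, 21, 19, 18, 17, 13]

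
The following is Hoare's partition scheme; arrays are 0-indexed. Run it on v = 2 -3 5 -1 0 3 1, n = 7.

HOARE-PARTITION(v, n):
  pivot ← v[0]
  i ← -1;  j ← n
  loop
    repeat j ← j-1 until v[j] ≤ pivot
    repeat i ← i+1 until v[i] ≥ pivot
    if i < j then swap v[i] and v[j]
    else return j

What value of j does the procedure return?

3

pivot=2
j stops at 6 (1), i stops at 0 (2); swap ⇒ 1 -3 5 -1 0 3 2
j stops at 4 (0), i stops at 2 (5); swap ⇒ 1 -3 0 -1 5 3 2
j stops at 3, i stops at 4; i≥j ⇒ return 3. v=1 -3 0 -1 5 3 2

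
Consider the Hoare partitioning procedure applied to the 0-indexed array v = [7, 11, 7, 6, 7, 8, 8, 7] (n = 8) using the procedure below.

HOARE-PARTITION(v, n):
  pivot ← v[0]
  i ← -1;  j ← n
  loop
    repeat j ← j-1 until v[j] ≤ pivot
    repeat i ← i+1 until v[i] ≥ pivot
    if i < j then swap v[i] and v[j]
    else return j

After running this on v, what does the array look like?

pivot=7
j stops at 7 (7), i stops at 0 (7); swap ⇒ [7, 11, 7, 6, 7, 8, 8, 7]
j stops at 4 (7), i stops at 1 (11); swap ⇒ [7, 7, 7, 6, 11, 8, 8, 7]
j stops at 3 (6), i stops at 2 (7); swap ⇒ [7, 7, 6, 7, 11, 8, 8, 7]
j stops at 2, i stops at 3; i≥j ⇒ return 2. v=[7, 7, 6, 7, 11, 8, 8, 7]

[7, 7, 6, 7, 11, 8, 8, 7]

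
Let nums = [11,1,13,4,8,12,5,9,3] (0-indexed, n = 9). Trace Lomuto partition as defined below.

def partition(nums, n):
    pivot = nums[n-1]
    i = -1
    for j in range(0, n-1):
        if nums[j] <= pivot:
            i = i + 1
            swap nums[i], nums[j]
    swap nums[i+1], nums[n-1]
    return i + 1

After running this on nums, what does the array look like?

pivot = nums[8] = 3; i = -1
j=0: nums[0]=11 > 3 → no swap
j=1: nums[1]=1 ≤ 3 → i=0, swap nums[0],nums[1] → [1,11,13,4,8,12,5,9,3]
j=2: nums[2]=13 > 3 → no swap
j=3: nums[3]=4 > 3 → no swap
j=4: nums[4]=8 > 3 → no swap
j=5: nums[5]=12 > 3 → no swap
j=6: nums[6]=5 > 3 → no swap
j=7: nums[7]=9 > 3 → no swap
final swap nums[1],nums[8] → [1,3,13,4,8,12,5,9,11]; return 1

[1,3,13,4,8,12,5,9,11]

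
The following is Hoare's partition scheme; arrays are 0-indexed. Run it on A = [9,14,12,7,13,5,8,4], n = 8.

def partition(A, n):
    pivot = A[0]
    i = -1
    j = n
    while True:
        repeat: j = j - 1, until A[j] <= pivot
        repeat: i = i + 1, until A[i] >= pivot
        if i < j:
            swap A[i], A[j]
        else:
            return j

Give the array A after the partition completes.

[4,8,5,7,13,12,14,9]

pivot=9
j stops at 7 (4), i stops at 0 (9); swap ⇒ [4,14,12,7,13,5,8,9]
j stops at 6 (8), i stops at 1 (14); swap ⇒ [4,8,12,7,13,5,14,9]
j stops at 5 (5), i stops at 2 (12); swap ⇒ [4,8,5,7,13,12,14,9]
j stops at 3, i stops at 4; i≥j ⇒ return 3. A=[4,8,5,7,13,12,14,9]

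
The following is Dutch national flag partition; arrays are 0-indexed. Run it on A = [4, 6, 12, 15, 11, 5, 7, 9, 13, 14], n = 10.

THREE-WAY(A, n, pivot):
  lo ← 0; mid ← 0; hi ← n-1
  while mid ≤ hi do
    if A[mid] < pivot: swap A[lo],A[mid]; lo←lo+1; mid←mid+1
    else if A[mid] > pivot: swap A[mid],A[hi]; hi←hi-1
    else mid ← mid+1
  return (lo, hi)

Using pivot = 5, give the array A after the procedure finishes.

pivot = 5; lo=0, mid=0, hi=9
A[mid]=4<5: swap A[0],A[0]; lo=1,mid=1 → [4, 6, 12, 15, 11, 5, 7, 9, 13, 14]
A[mid]=6>5: swap A[1],A[9]; hi=8 → [4, 14, 12, 15, 11, 5, 7, 9, 13, 6]
A[mid]=14>5: swap A[1],A[8]; hi=7 → [4, 13, 12, 15, 11, 5, 7, 9, 14, 6]
A[mid]=13>5: swap A[1],A[7]; hi=6 → [4, 9, 12, 15, 11, 5, 7, 13, 14, 6]
A[mid]=9>5: swap A[1],A[6]; hi=5 → [4, 7, 12, 15, 11, 5, 9, 13, 14, 6]
A[mid]=7>5: swap A[1],A[5]; hi=4 → [4, 5, 12, 15, 11, 7, 9, 13, 14, 6]
A[mid]=5=5: mid=2
A[mid]=12>5: swap A[2],A[4]; hi=3 → [4, 5, 11, 15, 12, 7, 9, 13, 14, 6]
A[mid]=11>5: swap A[2],A[3]; hi=2 → [4, 5, 15, 11, 12, 7, 9, 13, 14, 6]
A[mid]=15>5: swap A[2],A[2]; hi=1 → [4, 5, 15, 11, 12, 7, 9, 13, 14, 6]
end: lo=1, hi=1; A = [4, 5, 15, 11, 12, 7, 9, 13, 14, 6]

[4, 5, 15, 11, 12, 7, 9, 13, 14, 6]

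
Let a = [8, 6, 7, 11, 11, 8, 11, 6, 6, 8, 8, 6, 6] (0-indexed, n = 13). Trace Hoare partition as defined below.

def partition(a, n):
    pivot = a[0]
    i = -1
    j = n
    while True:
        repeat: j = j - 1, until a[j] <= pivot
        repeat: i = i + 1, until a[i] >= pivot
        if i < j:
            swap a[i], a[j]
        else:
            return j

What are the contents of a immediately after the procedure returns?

[6, 6, 7, 6, 8, 8, 6, 6, 11, 8, 11, 11, 8]

pivot = a[0] = 8; i = -1, j = 13
j→12 (a[12]=6≤8), i→0 (a[0]=8≥8); i<j, swap → [6, 6, 7, 11, 11, 8, 11, 6, 6, 8, 8, 6, 8]
j→11 (a[11]=6≤8), i→3 (a[3]=11≥8); i<j, swap → [6, 6, 7, 6, 11, 8, 11, 6, 6, 8, 8, 11, 8]
j→10 (a[10]=8≤8), i→4 (a[4]=11≥8); i<j, swap → [6, 6, 7, 6, 8, 8, 11, 6, 6, 8, 11, 11, 8]
j→9 (a[9]=8≤8), i→5 (a[5]=8≥8); i<j, swap → [6, 6, 7, 6, 8, 8, 11, 6, 6, 8, 11, 11, 8]
j→8 (a[8]=6≤8), i→6 (a[6]=11≥8); i<j, swap → [6, 6, 7, 6, 8, 8, 6, 6, 11, 8, 11, 11, 8]
j→7, i→8; i≥j, return j=7. a = [6, 6, 7, 6, 8, 8, 6, 6, 11, 8, 11, 11, 8]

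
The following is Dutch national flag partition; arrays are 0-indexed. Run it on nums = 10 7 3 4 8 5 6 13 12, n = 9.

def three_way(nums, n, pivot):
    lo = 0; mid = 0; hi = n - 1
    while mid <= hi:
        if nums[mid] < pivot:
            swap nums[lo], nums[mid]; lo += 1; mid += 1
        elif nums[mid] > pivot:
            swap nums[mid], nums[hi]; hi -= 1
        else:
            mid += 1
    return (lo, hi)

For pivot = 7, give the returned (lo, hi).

pivot = 7; lo=0, mid=0, hi=8
nums[mid]=10>7: swap nums[0],nums[8]; hi=7 → 12 7 3 4 8 5 6 13 10
nums[mid]=12>7: swap nums[0],nums[7]; hi=6 → 13 7 3 4 8 5 6 12 10
nums[mid]=13>7: swap nums[0],nums[6]; hi=5 → 6 7 3 4 8 5 13 12 10
nums[mid]=6<7: swap nums[0],nums[0]; lo=1,mid=1 → 6 7 3 4 8 5 13 12 10
nums[mid]=7=7: mid=2
nums[mid]=3<7: swap nums[1],nums[2]; lo=2,mid=3 → 6 3 7 4 8 5 13 12 10
nums[mid]=4<7: swap nums[2],nums[3]; lo=3,mid=4 → 6 3 4 7 8 5 13 12 10
nums[mid]=8>7: swap nums[4],nums[5]; hi=4 → 6 3 4 7 5 8 13 12 10
nums[mid]=5<7: swap nums[3],nums[4]; lo=4,mid=5 → 6 3 4 5 7 8 13 12 10
end: lo=4, hi=4; nums = 6 3 4 5 7 8 13 12 10

(4, 4)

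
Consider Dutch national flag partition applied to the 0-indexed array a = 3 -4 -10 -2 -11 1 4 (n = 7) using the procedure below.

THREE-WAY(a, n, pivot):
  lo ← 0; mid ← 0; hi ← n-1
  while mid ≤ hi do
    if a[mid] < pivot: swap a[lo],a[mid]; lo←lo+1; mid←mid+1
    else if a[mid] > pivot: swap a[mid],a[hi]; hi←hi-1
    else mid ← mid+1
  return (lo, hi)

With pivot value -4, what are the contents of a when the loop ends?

-11 -10 -4 -2 1 4 3

lo=0 mid=0 hi=6
3>-4: swap(0,6), hi=5 ⇒ 4 -4 -10 -2 -11 1 3
4>-4: swap(0,5), hi=4 ⇒ 1 -4 -10 -2 -11 4 3
1>-4: swap(0,4), hi=3 ⇒ -11 -4 -10 -2 1 4 3
-11<-4: swap(0,0), lo=1 mid=1 ⇒ -11 -4 -10 -2 1 4 3
-4=-4: mid=2
-10<-4: swap(1,2), lo=2 mid=3 ⇒ -11 -10 -4 -2 1 4 3
-2>-4: swap(3,3), hi=2 ⇒ -11 -10 -4 -2 1 4 3
done. lo=2 hi=2; a=-11 -10 -4 -2 1 4 3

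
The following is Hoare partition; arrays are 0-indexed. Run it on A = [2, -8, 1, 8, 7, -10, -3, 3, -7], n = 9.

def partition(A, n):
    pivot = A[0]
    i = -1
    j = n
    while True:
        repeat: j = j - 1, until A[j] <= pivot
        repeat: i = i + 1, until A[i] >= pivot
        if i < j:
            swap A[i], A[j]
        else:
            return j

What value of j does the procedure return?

pivot=2
j stops at 8 (-7), i stops at 0 (2); swap ⇒ [-7, -8, 1, 8, 7, -10, -3, 3, 2]
j stops at 6 (-3), i stops at 3 (8); swap ⇒ [-7, -8, 1, -3, 7, -10, 8, 3, 2]
j stops at 5 (-10), i stops at 4 (7); swap ⇒ [-7, -8, 1, -3, -10, 7, 8, 3, 2]
j stops at 4, i stops at 5; i≥j ⇒ return 4. A=[-7, -8, 1, -3, -10, 7, 8, 3, 2]

4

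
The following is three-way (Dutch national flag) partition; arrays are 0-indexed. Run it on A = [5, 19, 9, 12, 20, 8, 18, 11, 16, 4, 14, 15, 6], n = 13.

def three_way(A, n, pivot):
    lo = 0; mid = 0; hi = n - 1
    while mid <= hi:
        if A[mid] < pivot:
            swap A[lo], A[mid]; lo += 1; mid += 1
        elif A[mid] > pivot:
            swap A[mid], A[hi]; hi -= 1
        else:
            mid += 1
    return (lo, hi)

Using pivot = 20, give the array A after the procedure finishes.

[5, 19, 9, 12, 8, 18, 11, 16, 4, 14, 15, 6, 20]

pivot = 20; lo=0, mid=0, hi=12
A[mid]=5<20: swap A[0],A[0]; lo=1,mid=1 → [5, 19, 9, 12, 20, 8, 18, 11, 16, 4, 14, 15, 6]
A[mid]=19<20: swap A[1],A[1]; lo=2,mid=2 → [5, 19, 9, 12, 20, 8, 18, 11, 16, 4, 14, 15, 6]
A[mid]=9<20: swap A[2],A[2]; lo=3,mid=3 → [5, 19, 9, 12, 20, 8, 18, 11, 16, 4, 14, 15, 6]
A[mid]=12<20: swap A[3],A[3]; lo=4,mid=4 → [5, 19, 9, 12, 20, 8, 18, 11, 16, 4, 14, 15, 6]
A[mid]=20=20: mid=5
A[mid]=8<20: swap A[4],A[5]; lo=5,mid=6 → [5, 19, 9, 12, 8, 20, 18, 11, 16, 4, 14, 15, 6]
A[mid]=18<20: swap A[5],A[6]; lo=6,mid=7 → [5, 19, 9, 12, 8, 18, 20, 11, 16, 4, 14, 15, 6]
A[mid]=11<20: swap A[6],A[7]; lo=7,mid=8 → [5, 19, 9, 12, 8, 18, 11, 20, 16, 4, 14, 15, 6]
A[mid]=16<20: swap A[7],A[8]; lo=8,mid=9 → [5, 19, 9, 12, 8, 18, 11, 16, 20, 4, 14, 15, 6]
A[mid]=4<20: swap A[8],A[9]; lo=9,mid=10 → [5, 19, 9, 12, 8, 18, 11, 16, 4, 20, 14, 15, 6]
A[mid]=14<20: swap A[9],A[10]; lo=10,mid=11 → [5, 19, 9, 12, 8, 18, 11, 16, 4, 14, 20, 15, 6]
A[mid]=15<20: swap A[10],A[11]; lo=11,mid=12 → [5, 19, 9, 12, 8, 18, 11, 16, 4, 14, 15, 20, 6]
A[mid]=6<20: swap A[11],A[12]; lo=12,mid=13 → [5, 19, 9, 12, 8, 18, 11, 16, 4, 14, 15, 6, 20]
end: lo=12, hi=12; A = [5, 19, 9, 12, 8, 18, 11, 16, 4, 14, 15, 6, 20]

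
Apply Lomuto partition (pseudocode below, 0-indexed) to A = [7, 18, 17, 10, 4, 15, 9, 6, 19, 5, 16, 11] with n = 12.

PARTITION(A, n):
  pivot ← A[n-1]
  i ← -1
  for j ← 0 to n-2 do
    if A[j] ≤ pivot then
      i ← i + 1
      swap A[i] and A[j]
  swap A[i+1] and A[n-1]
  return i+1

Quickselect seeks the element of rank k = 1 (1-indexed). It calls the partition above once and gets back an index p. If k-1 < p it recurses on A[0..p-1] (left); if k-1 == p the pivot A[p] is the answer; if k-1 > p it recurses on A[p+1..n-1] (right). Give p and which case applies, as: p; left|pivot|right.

6; left

pivot=11, i=-1
j=0: 7≤11, i=0, swap(0,0) ⇒ [7, 18, 17, 10, 4, 15, 9, 6, 19, 5, 16, 11]
j=1: 18>11, skip
j=2: 17>11, skip
j=3: 10≤11, i=1, swap(1,3) ⇒ [7, 10, 17, 18, 4, 15, 9, 6, 19, 5, 16, 11]
j=4: 4≤11, i=2, swap(2,4) ⇒ [7, 10, 4, 18, 17, 15, 9, 6, 19, 5, 16, 11]
j=5: 15>11, skip
j=6: 9≤11, i=3, swap(3,6) ⇒ [7, 10, 4, 9, 17, 15, 18, 6, 19, 5, 16, 11]
j=7: 6≤11, i=4, swap(4,7) ⇒ [7, 10, 4, 9, 6, 15, 18, 17, 19, 5, 16, 11]
j=8: 19>11, skip
j=9: 5≤11, i=5, swap(5,9) ⇒ [7, 10, 4, 9, 6, 5, 18, 17, 19, 15, 16, 11]
j=10: 16>11, skip
swap(6,11) ⇒ [7, 10, 4, 9, 6, 5, 11, 17, 19, 15, 16, 18]; return 6
p = 6; k-1 = 0 < 6 ⇒ left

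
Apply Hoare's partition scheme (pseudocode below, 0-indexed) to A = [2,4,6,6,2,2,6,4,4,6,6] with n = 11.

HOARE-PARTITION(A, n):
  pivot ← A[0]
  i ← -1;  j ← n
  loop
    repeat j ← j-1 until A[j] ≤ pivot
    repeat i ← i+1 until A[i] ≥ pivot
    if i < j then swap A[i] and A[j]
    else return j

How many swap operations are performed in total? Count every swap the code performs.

2

pivot=2
j stops at 5 (2), i stops at 0 (2); swap ⇒ [2,4,6,6,2,2,6,4,4,6,6]
j stops at 4 (2), i stops at 1 (4); swap ⇒ [2,2,6,6,4,2,6,4,4,6,6]
j stops at 1, i stops at 2; i≥j ⇒ return 1. A=[2,2,6,6,4,2,6,4,4,6,6]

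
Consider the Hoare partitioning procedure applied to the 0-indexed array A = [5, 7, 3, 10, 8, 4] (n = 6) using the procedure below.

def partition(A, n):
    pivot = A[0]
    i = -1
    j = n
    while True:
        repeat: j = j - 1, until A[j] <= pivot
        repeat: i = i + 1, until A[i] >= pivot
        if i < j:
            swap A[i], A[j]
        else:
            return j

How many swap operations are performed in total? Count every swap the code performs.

2

pivot=5
j stops at 5 (4), i stops at 0 (5); swap ⇒ [4, 7, 3, 10, 8, 5]
j stops at 2 (3), i stops at 1 (7); swap ⇒ [4, 3, 7, 10, 8, 5]
j stops at 1, i stops at 2; i≥j ⇒ return 1. A=[4, 3, 7, 10, 8, 5]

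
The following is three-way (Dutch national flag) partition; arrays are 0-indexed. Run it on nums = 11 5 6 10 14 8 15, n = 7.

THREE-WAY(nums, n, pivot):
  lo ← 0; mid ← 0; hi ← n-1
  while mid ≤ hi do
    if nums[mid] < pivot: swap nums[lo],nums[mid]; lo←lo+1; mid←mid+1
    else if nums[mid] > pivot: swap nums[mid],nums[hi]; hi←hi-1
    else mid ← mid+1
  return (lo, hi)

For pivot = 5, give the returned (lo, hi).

(0, 0)

pivot = 5; lo=0, mid=0, hi=6
nums[mid]=11>5: swap nums[0],nums[6]; hi=5 → 15 5 6 10 14 8 11
nums[mid]=15>5: swap nums[0],nums[5]; hi=4 → 8 5 6 10 14 15 11
nums[mid]=8>5: swap nums[0],nums[4]; hi=3 → 14 5 6 10 8 15 11
nums[mid]=14>5: swap nums[0],nums[3]; hi=2 → 10 5 6 14 8 15 11
nums[mid]=10>5: swap nums[0],nums[2]; hi=1 → 6 5 10 14 8 15 11
nums[mid]=6>5: swap nums[0],nums[1]; hi=0 → 5 6 10 14 8 15 11
nums[mid]=5=5: mid=1
end: lo=0, hi=0; nums = 5 6 10 14 8 15 11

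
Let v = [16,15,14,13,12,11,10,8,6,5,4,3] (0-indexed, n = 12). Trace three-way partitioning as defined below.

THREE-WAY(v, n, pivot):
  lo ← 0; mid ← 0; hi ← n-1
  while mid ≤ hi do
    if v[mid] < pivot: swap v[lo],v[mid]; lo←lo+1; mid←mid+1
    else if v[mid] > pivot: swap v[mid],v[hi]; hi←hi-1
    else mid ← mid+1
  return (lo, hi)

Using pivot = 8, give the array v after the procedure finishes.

pivot = 8; lo=0, mid=0, hi=11
v[mid]=16>8: swap v[0],v[11]; hi=10 → [3,15,14,13,12,11,10,8,6,5,4,16]
v[mid]=3<8: swap v[0],v[0]; lo=1,mid=1 → [3,15,14,13,12,11,10,8,6,5,4,16]
v[mid]=15>8: swap v[1],v[10]; hi=9 → [3,4,14,13,12,11,10,8,6,5,15,16]
v[mid]=4<8: swap v[1],v[1]; lo=2,mid=2 → [3,4,14,13,12,11,10,8,6,5,15,16]
v[mid]=14>8: swap v[2],v[9]; hi=8 → [3,4,5,13,12,11,10,8,6,14,15,16]
v[mid]=5<8: swap v[2],v[2]; lo=3,mid=3 → [3,4,5,13,12,11,10,8,6,14,15,16]
v[mid]=13>8: swap v[3],v[8]; hi=7 → [3,4,5,6,12,11,10,8,13,14,15,16]
v[mid]=6<8: swap v[3],v[3]; lo=4,mid=4 → [3,4,5,6,12,11,10,8,13,14,15,16]
v[mid]=12>8: swap v[4],v[7]; hi=6 → [3,4,5,6,8,11,10,12,13,14,15,16]
v[mid]=8=8: mid=5
v[mid]=11>8: swap v[5],v[6]; hi=5 → [3,4,5,6,8,10,11,12,13,14,15,16]
v[mid]=10>8: swap v[5],v[5]; hi=4 → [3,4,5,6,8,10,11,12,13,14,15,16]
end: lo=4, hi=4; v = [3,4,5,6,8,10,11,12,13,14,15,16]

[3,4,5,6,8,10,11,12,13,14,15,16]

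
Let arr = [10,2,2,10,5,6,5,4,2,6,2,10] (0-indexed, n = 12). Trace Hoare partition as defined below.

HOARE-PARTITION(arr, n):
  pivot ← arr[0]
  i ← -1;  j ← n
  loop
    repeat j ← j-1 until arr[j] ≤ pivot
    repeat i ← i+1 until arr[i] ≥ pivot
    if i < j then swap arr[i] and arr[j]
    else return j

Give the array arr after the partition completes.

pivot = arr[0] = 10; i = -1, j = 12
j→11 (arr[11]=10≤10), i→0 (arr[0]=10≥10); i<j, swap → [10,2,2,10,5,6,5,4,2,6,2,10]
j→10 (arr[10]=2≤10), i→3 (arr[3]=10≥10); i<j, swap → [10,2,2,2,5,6,5,4,2,6,10,10]
j→9, i→10; i≥j, return j=9. arr = [10,2,2,2,5,6,5,4,2,6,10,10]

[10,2,2,2,5,6,5,4,2,6,10,10]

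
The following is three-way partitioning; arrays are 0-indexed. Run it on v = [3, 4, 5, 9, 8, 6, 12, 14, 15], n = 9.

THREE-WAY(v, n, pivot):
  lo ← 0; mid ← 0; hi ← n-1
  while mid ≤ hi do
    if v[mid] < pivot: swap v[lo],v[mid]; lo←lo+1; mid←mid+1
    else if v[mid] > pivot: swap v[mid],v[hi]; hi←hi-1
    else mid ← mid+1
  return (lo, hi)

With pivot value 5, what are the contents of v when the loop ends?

pivot = 5; lo=0, mid=0, hi=8
v[mid]=3<5: swap v[0],v[0]; lo=1,mid=1 → [3, 4, 5, 9, 8, 6, 12, 14, 15]
v[mid]=4<5: swap v[1],v[1]; lo=2,mid=2 → [3, 4, 5, 9, 8, 6, 12, 14, 15]
v[mid]=5=5: mid=3
v[mid]=9>5: swap v[3],v[8]; hi=7 → [3, 4, 5, 15, 8, 6, 12, 14, 9]
v[mid]=15>5: swap v[3],v[7]; hi=6 → [3, 4, 5, 14, 8, 6, 12, 15, 9]
v[mid]=14>5: swap v[3],v[6]; hi=5 → [3, 4, 5, 12, 8, 6, 14, 15, 9]
v[mid]=12>5: swap v[3],v[5]; hi=4 → [3, 4, 5, 6, 8, 12, 14, 15, 9]
v[mid]=6>5: swap v[3],v[4]; hi=3 → [3, 4, 5, 8, 6, 12, 14, 15, 9]
v[mid]=8>5: swap v[3],v[3]; hi=2 → [3, 4, 5, 8, 6, 12, 14, 15, 9]
end: lo=2, hi=2; v = [3, 4, 5, 8, 6, 12, 14, 15, 9]

[3, 4, 5, 8, 6, 12, 14, 15, 9]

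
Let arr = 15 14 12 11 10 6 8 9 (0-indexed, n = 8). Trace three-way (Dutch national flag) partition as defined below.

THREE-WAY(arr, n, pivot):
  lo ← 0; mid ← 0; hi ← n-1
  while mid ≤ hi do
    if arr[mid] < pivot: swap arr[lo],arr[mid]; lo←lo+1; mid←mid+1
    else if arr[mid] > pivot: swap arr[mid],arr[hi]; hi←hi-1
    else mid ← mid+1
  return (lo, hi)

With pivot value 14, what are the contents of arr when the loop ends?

lo=0 mid=0 hi=7
15>14: swap(0,7), hi=6 ⇒ 9 14 12 11 10 6 8 15
9<14: swap(0,0), lo=1 mid=1 ⇒ 9 14 12 11 10 6 8 15
14=14: mid=2
12<14: swap(1,2), lo=2 mid=3 ⇒ 9 12 14 11 10 6 8 15
11<14: swap(2,3), lo=3 mid=4 ⇒ 9 12 11 14 10 6 8 15
10<14: swap(3,4), lo=4 mid=5 ⇒ 9 12 11 10 14 6 8 15
6<14: swap(4,5), lo=5 mid=6 ⇒ 9 12 11 10 6 14 8 15
8<14: swap(5,6), lo=6 mid=7 ⇒ 9 12 11 10 6 8 14 15
done. lo=6 hi=6; arr=9 12 11 10 6 8 14 15

9 12 11 10 6 8 14 15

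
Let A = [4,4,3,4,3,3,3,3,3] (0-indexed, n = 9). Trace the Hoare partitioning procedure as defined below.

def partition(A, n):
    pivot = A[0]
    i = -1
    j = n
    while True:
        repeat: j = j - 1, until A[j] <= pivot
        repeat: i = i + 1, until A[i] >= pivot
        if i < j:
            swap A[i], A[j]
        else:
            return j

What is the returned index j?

5

pivot = A[0] = 4; i = -1, j = 9
j→8 (A[8]=3≤4), i→0 (A[0]=4≥4); i<j, swap → [3,4,3,4,3,3,3,3,4]
j→7 (A[7]=3≤4), i→1 (A[1]=4≥4); i<j, swap → [3,3,3,4,3,3,3,4,4]
j→6 (A[6]=3≤4), i→3 (A[3]=4≥4); i<j, swap → [3,3,3,3,3,3,4,4,4]
j→5, i→6; i≥j, return j=5. A = [3,3,3,3,3,3,4,4,4]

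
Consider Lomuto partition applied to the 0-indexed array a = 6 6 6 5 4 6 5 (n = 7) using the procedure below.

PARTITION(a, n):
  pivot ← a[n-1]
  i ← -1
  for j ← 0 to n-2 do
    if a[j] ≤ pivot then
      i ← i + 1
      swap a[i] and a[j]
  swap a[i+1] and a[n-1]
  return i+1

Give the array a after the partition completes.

5 4 5 6 6 6 6

pivot = a[6] = 5; i = -1
j=0: a[0]=6 > 5 → no swap
j=1: a[1]=6 > 5 → no swap
j=2: a[2]=6 > 5 → no swap
j=3: a[3]=5 ≤ 5 → i=0, swap a[0],a[3] → 5 6 6 6 4 6 5
j=4: a[4]=4 ≤ 5 → i=1, swap a[1],a[4] → 5 4 6 6 6 6 5
j=5: a[5]=6 > 5 → no swap
final swap a[2],a[6] → 5 4 5 6 6 6 6; return 2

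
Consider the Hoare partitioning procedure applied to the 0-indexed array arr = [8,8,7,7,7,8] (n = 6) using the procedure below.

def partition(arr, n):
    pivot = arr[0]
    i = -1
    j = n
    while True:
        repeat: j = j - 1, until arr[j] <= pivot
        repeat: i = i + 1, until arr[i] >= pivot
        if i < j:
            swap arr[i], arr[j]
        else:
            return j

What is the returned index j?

3

pivot = arr[0] = 8; i = -1, j = 6
j→5 (arr[5]=8≤8), i→0 (arr[0]=8≥8); i<j, swap → [8,8,7,7,7,8]
j→4 (arr[4]=7≤8), i→1 (arr[1]=8≥8); i<j, swap → [8,7,7,7,8,8]
j→3, i→4; i≥j, return j=3. arr = [8,7,7,7,8,8]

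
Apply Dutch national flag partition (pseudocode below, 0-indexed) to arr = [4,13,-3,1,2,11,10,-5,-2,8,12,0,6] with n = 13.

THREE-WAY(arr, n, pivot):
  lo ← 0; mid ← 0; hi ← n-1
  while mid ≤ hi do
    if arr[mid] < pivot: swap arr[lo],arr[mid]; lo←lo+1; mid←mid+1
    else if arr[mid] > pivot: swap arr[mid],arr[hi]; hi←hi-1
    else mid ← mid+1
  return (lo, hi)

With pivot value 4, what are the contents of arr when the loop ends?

lo=0 mid=0 hi=12
4=4: mid=1
13>4: swap(1,12), hi=11 ⇒ [4,6,-3,1,2,11,10,-5,-2,8,12,0,13]
6>4: swap(1,11), hi=10 ⇒ [4,0,-3,1,2,11,10,-5,-2,8,12,6,13]
0<4: swap(0,1), lo=1 mid=2 ⇒ [0,4,-3,1,2,11,10,-5,-2,8,12,6,13]
-3<4: swap(1,2), lo=2 mid=3 ⇒ [0,-3,4,1,2,11,10,-5,-2,8,12,6,13]
1<4: swap(2,3), lo=3 mid=4 ⇒ [0,-3,1,4,2,11,10,-5,-2,8,12,6,13]
2<4: swap(3,4), lo=4 mid=5 ⇒ [0,-3,1,2,4,11,10,-5,-2,8,12,6,13]
11>4: swap(5,10), hi=9 ⇒ [0,-3,1,2,4,12,10,-5,-2,8,11,6,13]
12>4: swap(5,9), hi=8 ⇒ [0,-3,1,2,4,8,10,-5,-2,12,11,6,13]
8>4: swap(5,8), hi=7 ⇒ [0,-3,1,2,4,-2,10,-5,8,12,11,6,13]
-2<4: swap(4,5), lo=5 mid=6 ⇒ [0,-3,1,2,-2,4,10,-5,8,12,11,6,13]
10>4: swap(6,7), hi=6 ⇒ [0,-3,1,2,-2,4,-5,10,8,12,11,6,13]
-5<4: swap(5,6), lo=6 mid=7 ⇒ [0,-3,1,2,-2,-5,4,10,8,12,11,6,13]
done. lo=6 hi=6; arr=[0,-3,1,2,-2,-5,4,10,8,12,11,6,13]

[0,-3,1,2,-2,-5,4,10,8,12,11,6,13]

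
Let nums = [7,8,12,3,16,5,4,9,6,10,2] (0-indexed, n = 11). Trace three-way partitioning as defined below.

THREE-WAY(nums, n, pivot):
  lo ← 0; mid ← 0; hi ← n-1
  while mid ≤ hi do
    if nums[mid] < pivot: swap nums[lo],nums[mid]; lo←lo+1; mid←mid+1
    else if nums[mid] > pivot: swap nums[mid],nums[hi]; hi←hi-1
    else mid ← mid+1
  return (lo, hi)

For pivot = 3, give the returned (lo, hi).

lo=0 mid=0 hi=10
7>3: swap(0,10), hi=9 ⇒ [2,8,12,3,16,5,4,9,6,10,7]
2<3: swap(0,0), lo=1 mid=1 ⇒ [2,8,12,3,16,5,4,9,6,10,7]
8>3: swap(1,9), hi=8 ⇒ [2,10,12,3,16,5,4,9,6,8,7]
10>3: swap(1,8), hi=7 ⇒ [2,6,12,3,16,5,4,9,10,8,7]
6>3: swap(1,7), hi=6 ⇒ [2,9,12,3,16,5,4,6,10,8,7]
9>3: swap(1,6), hi=5 ⇒ [2,4,12,3,16,5,9,6,10,8,7]
4>3: swap(1,5), hi=4 ⇒ [2,5,12,3,16,4,9,6,10,8,7]
5>3: swap(1,4), hi=3 ⇒ [2,16,12,3,5,4,9,6,10,8,7]
16>3: swap(1,3), hi=2 ⇒ [2,3,12,16,5,4,9,6,10,8,7]
3=3: mid=2
12>3: swap(2,2), hi=1 ⇒ [2,3,12,16,5,4,9,6,10,8,7]
done. lo=1 hi=1; nums=[2,3,12,16,5,4,9,6,10,8,7]

(1, 1)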